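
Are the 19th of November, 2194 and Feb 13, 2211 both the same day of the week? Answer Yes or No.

Yes

From Nov 19, 2194 to Feb 13, 2211 is 5929 days.
5929 mod 7 = 0, so they are the same weekday.
(Nov 19, 2194 is a Wednesday; Feb 13, 2211 is a Wednesday.)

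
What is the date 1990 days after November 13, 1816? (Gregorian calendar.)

April 26, 1822

+365 (one year) → Nov 13, 1817 (1625 left).
+365 (one year) → Nov 13, 1818 (1260 left).
+365 (one year) → Nov 13, 1819 (895 left).
+366 (one year; includes Feb 29, 1820) → Nov 13, 1820 (529 left).
+365 (one year) → Nov 13, 1821 (164 left).
Nov has 30 days: +18 → Dec 1, 1821 (146 left).
Dec has 31 days: +31 → Jan 1, 1822 (115 left).
Jan has 31 days: +31 → Feb 1, 1822 (84 left).
Feb has 28 days: +28 → Mar 1, 1822 (56 left).
Mar has 31 days: +31 → Apr 1, 1822 (25 left).
+25 → Apr 26, 1822.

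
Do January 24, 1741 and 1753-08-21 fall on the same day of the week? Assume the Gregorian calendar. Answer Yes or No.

From Jan 24, 1741 to Aug 21, 1753 is 4592 days.
4592 mod 7 = 0, so they are the same weekday.
(Jan 24, 1741 is a Tuesday; Aug 21, 1753 is a Tuesday.)

Yes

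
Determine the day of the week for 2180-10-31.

Tuesday

Doomsday rule: the anchor day for the 2100s is Sunday. For year 80: 80÷12 = 6 r 8, and 8÷4 = 2, so 6+8+2 = 16.
Sunday + 16 ≡ Tuesday — that's 2180's doomsday.
In October the doomsday date is Oct 10.
Oct 31 is 21 days after Oct 10; 21 mod 7 = 0, so Tuesday + 0 = Tuesday.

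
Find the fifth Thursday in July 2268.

July 1, 2268 is a Wednesday.
The first Thursday is therefore July 2 (1 days later).
The fifth Thursday is 2 + 4×7 = July 30.

July 30, 2268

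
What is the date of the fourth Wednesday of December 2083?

December 1, 2083 is a Wednesday.
The first Wednesday is therefore December 1 (same day).
The fourth Wednesday is 1 + 3×7 = December 22.

December 22, 2083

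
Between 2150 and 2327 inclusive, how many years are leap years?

42

Multiples of 4 in [2150,2327]: 44.
Of those, multiples of 100: 2 (not leap unless ÷400).
Multiples of 400: 0.
Leap years = 44 − 2 + 0 = 42.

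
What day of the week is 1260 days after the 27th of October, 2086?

Oct 27, 2086 is a Sunday.
1260 mod 7 = 0, so 1260 days after a Sunday is Sunday + 0 = Sunday.

Sunday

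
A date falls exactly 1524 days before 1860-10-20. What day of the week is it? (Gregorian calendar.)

Monday

Oct 20, 1860 is a Saturday.
1524 mod 7 = 5, so 1524 days before a Saturday is Saturday − 5 = Monday.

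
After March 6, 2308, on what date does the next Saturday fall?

March 7, 2308

Mar 6, 2308 is a Friday.
From Friday to the next Saturday is 1 day.
Mar 6, 2308 + 1 = Mar 7, 2308.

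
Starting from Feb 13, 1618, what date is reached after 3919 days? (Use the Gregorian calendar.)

November 6, 1628

+365 (one year) → Feb 13, 1619 (3554 left).
+365 (one year) → Feb 13, 1620 (3189 left).
+366 (one year; includes Feb 29, 1620) → Feb 13, 1621 (2823 left).
+365 (one year) → Feb 13, 1622 (2458 left).
+365 (one year) → Feb 13, 1623 (2093 left).
+365 (one year) → Feb 13, 1624 (1728 left).
+366 (one year; includes Feb 29, 1624) → Feb 13, 1625 (1362 left).
+365 (one year) → Feb 13, 1626 (997 left).
+365 (one year) → Feb 13, 1627 (632 left).
+365 (one year) → Feb 13, 1628 (267 left).
Feb has 29 days: +17 → Mar 1, 1628 (250 left).
Mar has 31 days: +31 → Apr 1, 1628 (219 left).
Apr has 30 days: +30 → May 1, 1628 (189 left).
May has 31 days: +31 → Jun 1, 1628 (158 left).
Jun has 30 days: +30 → Jul 1, 1628 (128 left).
Jul has 31 days: +31 → Aug 1, 1628 (97 left).
Aug has 31 days: +31 → Sep 1, 1628 (66 left).
Sep has 30 days: +30 → Oct 1, 1628 (36 left).
Oct has 31 days: +31 → Nov 1, 1628 (5 left).
+5 → Nov 6, 1628.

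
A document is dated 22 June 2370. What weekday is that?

Doomsday rule: the anchor day for the 2300s is Wednesday. For year 70: 70÷12 = 5 r 10, and 10÷4 = 2, so 5+10+2 = 17.
Wednesday + 17 ≡ Saturday — that's 2370's doomsday.
In June the doomsday date is Jun 6.
Jun 22 is 16 days after Jun 6; 16 mod 7 = 2, so Saturday + 2 = Monday.

Monday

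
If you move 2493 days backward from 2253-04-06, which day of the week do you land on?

Apr 6, 2253 is a Wednesday.
2493 mod 7 = 1, so 2493 days before a Wednesday is Wednesday − 1 = Tuesday.

Tuesday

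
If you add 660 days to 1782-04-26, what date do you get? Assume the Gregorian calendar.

+365 (one year) → Apr 26, 1783 (295 left).
Apr has 30 days: +5 → May 1, 1783 (290 left).
May has 31 days: +31 → Jun 1, 1783 (259 left).
Jun has 30 days: +30 → Jul 1, 1783 (229 left).
Jul has 31 days: +31 → Aug 1, 1783 (198 left).
Aug has 31 days: +31 → Sep 1, 1783 (167 left).
Sep has 30 days: +30 → Oct 1, 1783 (137 left).
Oct has 31 days: +31 → Nov 1, 1783 (106 left).
Nov has 30 days: +30 → Dec 1, 1783 (76 left).
Dec has 31 days: +31 → Jan 1, 1784 (45 left).
Jan has 31 days: +31 → Feb 1, 1784 (14 left).
+14 → Feb 15, 1784.

February 15, 1784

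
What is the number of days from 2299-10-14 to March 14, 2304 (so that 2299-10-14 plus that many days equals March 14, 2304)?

1612

Oct 14, 2299 → Oct 14, 2300: 365 days.
Oct 14, 2300 → Oct 14, 2301: 365 days.
Oct 14, 2301 → Oct 14, 2302: 365 days.
Oct 14, 2302 → Oct 14, 2303: 365 days.
Oct 14, 2303 → Nov 14, 2303: 31 days (October has 31).
Nov 14, 2303 → Dec 14, 2303: 30 days (November has 30).
Dec 14, 2303 → Jan 14, 2304: 31 days (December has 31).
Jan 14, 2304 → Feb 14, 2304: 31 days (January has 31).
Feb 14, 2304 → Mar 14, 2304: 29 days.
Total: 1612 days.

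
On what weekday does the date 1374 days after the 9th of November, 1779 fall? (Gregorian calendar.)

Thursday

Nov 9, 1779 is a Tuesday.
1374 mod 7 = 2, so 1374 days after a Tuesday is Tuesday + 2 = Thursday.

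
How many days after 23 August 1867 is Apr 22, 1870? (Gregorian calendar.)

Aug 23, 1867 → Aug 23, 1868: 366 days (Feb 29, 1868 is in that span).
Aug 23, 1868 → Aug 23, 1869: 365 days.
Aug 23, 1869 → Sep 23, 1869: 31 days (August has 31).
Sep 23, 1869 → Oct 23, 1869: 30 days (September has 30).
Oct 23, 1869 → Nov 23, 1869: 31 days (October has 31).
Nov 23, 1869 → Dec 23, 1869: 30 days (November has 30).
Dec 23, 1869 → Jan 23, 1870: 31 days (December has 31).
Jan 23, 1870 → Feb 23, 1870: 31 days (January has 31).
Feb 23, 1870 → Mar 23, 1870: 28 days (February has 28).
Mar 23, 1870 → Apr 22, 1870: 30 days.
Total: 973 days.

973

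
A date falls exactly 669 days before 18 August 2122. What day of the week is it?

Friday

Aug 18, 2122 is a Tuesday.
669 mod 7 = 4, so 669 days before a Tuesday is Tuesday − 4 = Friday.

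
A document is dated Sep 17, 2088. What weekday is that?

January 1, 2088 is a Thursday.
Jan 1, 2088 → Feb 1, 2088: 31 days (January has 31).
Feb 1, 2088 → Mar 1, 2088: 29 days (February has 29).
Mar 1, 2088 → Apr 1, 2088: 31 days (March has 31).
Apr 1, 2088 → May 1, 2088: 30 days (April has 30).
May 1, 2088 → Jun 1, 2088: 31 days (May has 31).
Jun 1, 2088 → Jul 1, 2088: 30 days (June has 30).
Jul 1, 2088 → Aug 1, 2088: 31 days (July has 31).
Aug 1, 2088 → Sep 1, 2088: 31 days (August has 31).
Sep 1, 2088 → Sep 17, 2088: 16 days.
Total: 260 days.
260 mod 7 = 1, so Thursday + 1 = Friday.

Friday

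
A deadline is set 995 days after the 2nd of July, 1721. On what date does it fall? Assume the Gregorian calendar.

March 23, 1724

+365 (one year) → Jul 2, 1722 (630 left).
+365 (one year) → Jul 2, 1723 (265 left).
Jul has 31 days: +30 → Aug 1, 1723 (235 left).
Aug has 31 days: +31 → Sep 1, 1723 (204 left).
Sep has 30 days: +30 → Oct 1, 1723 (174 left).
Oct has 31 days: +31 → Nov 1, 1723 (143 left).
Nov has 30 days: +30 → Dec 1, 1723 (113 left).
Dec has 31 days: +31 → Jan 1, 1724 (82 left).
Jan has 31 days: +31 → Feb 1, 1724 (51 left).
Feb has 29 days: +29 → Mar 1, 1724 (22 left).
+22 → Mar 23, 1724.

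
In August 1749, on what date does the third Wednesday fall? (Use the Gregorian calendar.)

August 20, 1749

August 1, 1749 is a Friday.
The first Wednesday is therefore August 6 (5 days later).
The third Wednesday is 6 + 2×7 = August 20.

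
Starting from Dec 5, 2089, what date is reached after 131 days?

April 15, 2090

Dec has 31 days: +27 → Jan 1, 2090 (104 left).
Jan has 31 days: +31 → Feb 1, 2090 (73 left).
Feb has 28 days: +28 → Mar 1, 2090 (45 left).
Mar has 31 days: +31 → Apr 1, 2090 (14 left).
+14 → Apr 15, 2090.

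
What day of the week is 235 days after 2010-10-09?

Wednesday

First find the weekday of Oct 9, 2010. Doomsday rule: the anchor day for the 2000s is Tuesday. For year 10: 10÷12 = 0 r 10, and 10÷4 = 2, so 0+10+2 = 12.
Tuesday + 12 ≡ Sunday — that's 2010's doomsday.
In October the doomsday date is Oct 10.
Oct 9 is 1 day before Oct 10; 1 mod 7 = 1, so Sunday − 1 = Saturday.
235 mod 7 = 4, so 235 days after a Saturday is Saturday + 4 = Wednesday.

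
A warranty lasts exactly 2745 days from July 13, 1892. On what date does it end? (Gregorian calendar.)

January 18, 1900

+365 (one year) → Jul 13, 1893 (2380 left).
+365 (one year) → Jul 13, 1894 (2015 left).
+365 (one year) → Jul 13, 1895 (1650 left).
+366 (one year; includes Feb 29, 1896) → Jul 13, 1896 (1284 left).
+365 (one year) → Jul 13, 1897 (919 left).
+365 (one year) → Jul 13, 1898 (554 left).
+365 (one year) → Jul 13, 1899 (189 left).
Jul has 31 days: +19 → Aug 1, 1899 (170 left).
Aug has 31 days: +31 → Sep 1, 1899 (139 left).
Sep has 30 days: +30 → Oct 1, 1899 (109 left).
Oct has 31 days: +31 → Nov 1, 1899 (78 left).
Nov has 30 days: +30 → Dec 1, 1899 (48 left).
Dec has 31 days: +31 → Jan 1, 1900 (17 left).
+17 → Jan 18, 1900.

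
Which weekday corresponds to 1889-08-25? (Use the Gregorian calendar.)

January 1, 1889 is a Tuesday.
Jan 1, 1889 → Feb 1, 1889: 31 days (January has 31).
Feb 1, 1889 → Mar 1, 1889: 28 days (February has 28).
Mar 1, 1889 → Apr 1, 1889: 31 days (March has 31).
Apr 1, 1889 → May 1, 1889: 30 days (April has 30).
May 1, 1889 → Jun 1, 1889: 31 days (May has 31).
Jun 1, 1889 → Jul 1, 1889: 30 days (June has 30).
Jul 1, 1889 → Aug 1, 1889: 31 days (July has 31).
Aug 1, 1889 → Aug 25, 1889: 24 days.
Total: 236 days.
236 mod 7 = 5, so Tuesday + 5 = Sunday.

Sunday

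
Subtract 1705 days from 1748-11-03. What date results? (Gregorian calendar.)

−366 (one year; includes Feb 29, 1748) → Nov 3, 1747 (1339 left).
−365 (one year) → Nov 3, 1746 (974 left).
−365 (one year) → Nov 3, 1745 (609 left).
−365 (one year) → Nov 3, 1744 (244 left).
−3 → Oct 31, 1744 (end of Oct, 31 days; 241 left).
−31 → Sep 30, 1744 (end of Sep, 30 days; 210 left).
−30 → Aug 31, 1744 (end of Aug, 31 days; 180 left).
−31 → Jul 31, 1744 (end of Jul, 31 days; 149 left).
−31 → Jun 30, 1744 (end of Jun, 30 days; 118 left).
−30 → May 31, 1744 (end of May, 31 days; 88 left).
−31 → Apr 30, 1744 (end of Apr, 30 days; 57 left).
−30 → Mar 31, 1744 (end of Mar, 31 days; 27 left).
−27 → Mar 4, 1744.

March 4, 1744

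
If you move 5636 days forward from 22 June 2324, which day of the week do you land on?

First find the weekday of Jun 22, 2324. Doomsday rule: the anchor day for the 2300s is Wednesday. For year 24: 24÷12 = 2 r 0, and 0÷4 = 0, so 2+0+0 = 2.
Wednesday + 2 ≡ Friday — that's 2324's doomsday.
In June the doomsday date is Jun 6.
Jun 22 is 16 days after Jun 6; 16 mod 7 = 2, so Friday + 2 = Sunday.
5636 mod 7 = 1, so 5636 days after a Sunday is Sunday + 1 = Monday.

Monday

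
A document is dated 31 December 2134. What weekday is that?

Doomsday rule: the anchor day for the 2100s is Sunday. For year 34: 34÷12 = 2 r 10, and 10÷4 = 2, so 2+10+2 = 14.
Sunday + 14 ≡ Sunday — that's 2134's doomsday.
In December the doomsday date is Dec 12.
Dec 31 is 19 days after Dec 12; 19 mod 7 = 5, so Sunday + 5 = Friday.

Friday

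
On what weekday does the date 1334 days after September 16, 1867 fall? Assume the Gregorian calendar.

Friday

First find the weekday of Sep 16, 1867. Doomsday rule: the anchor day for the 1800s is Friday. For year 67: 67÷12 = 5 r 7, and 7÷4 = 1, so 5+7+1 = 13.
Friday + 13 ≡ Thursday — that's 1867's doomsday.
In September the doomsday date is Sep 5.
Sep 16 is 11 days after Sep 5; 11 mod 7 = 4, so Thursday + 4 = Monday.
1334 mod 7 = 4, so 1334 days after a Monday is Monday + 4 = Friday.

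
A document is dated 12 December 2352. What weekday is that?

Doomsday rule: the anchor day for the 2300s is Wednesday. For year 52: 52÷12 = 4 r 4, and 4÷4 = 1, so 4+4+1 = 9.
Wednesday + 9 ≡ Friday — that's 2352's doomsday.
In December the doomsday date is Dec 12.
Dec 12 is the doomsday itself: Friday.

Friday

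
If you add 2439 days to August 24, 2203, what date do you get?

+366 (one year; includes Feb 29, 2204) → Aug 24, 2204 (2073 left).
+365 (one year) → Aug 24, 2205 (1708 left).
+365 (one year) → Aug 24, 2206 (1343 left).
+365 (one year) → Aug 24, 2207 (978 left).
+366 (one year; includes Feb 29, 2208) → Aug 24, 2208 (612 left).
+365 (one year) → Aug 24, 2209 (247 left).
Aug has 31 days: +8 → Sep 1, 2209 (239 left).
Sep has 30 days: +30 → Oct 1, 2209 (209 left).
Oct has 31 days: +31 → Nov 1, 2209 (178 left).
Nov has 30 days: +30 → Dec 1, 2209 (148 left).
Dec has 31 days: +31 → Jan 1, 2210 (117 left).
Jan has 31 days: +31 → Feb 1, 2210 (86 left).
Feb has 28 days: +28 → Mar 1, 2210 (58 left).
Mar has 31 days: +31 → Apr 1, 2210 (27 left).
+27 → Apr 28, 2210.

April 28, 2210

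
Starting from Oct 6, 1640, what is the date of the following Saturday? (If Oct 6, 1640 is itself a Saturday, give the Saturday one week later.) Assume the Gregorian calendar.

Oct 6, 1640 is a Saturday.
From Saturday to the next Saturday is 7 days.
Oct 6, 1640 + 7 = Oct 13, 1640.

October 13, 1640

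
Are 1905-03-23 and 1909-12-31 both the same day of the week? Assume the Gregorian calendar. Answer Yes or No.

No

From Mar 23, 1905 to Dec 31, 1909 is 1744 days.
1744 mod 7 = 1, so they are different weekdays.
(Mar 23, 1905 is a Thursday; Dec 31, 1909 is a Friday.)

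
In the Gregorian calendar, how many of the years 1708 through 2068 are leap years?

89

Multiples of 4 in [1708,2068]: 91.
Of those, multiples of 100: 3 (not leap unless ÷400).
Multiples of 400: 1.
Leap years = 91 − 3 + 1 = 89.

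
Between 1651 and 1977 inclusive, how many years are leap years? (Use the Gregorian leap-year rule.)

79

Multiples of 4 in [1651,1977]: 82.
Of those, multiples of 100: 3 (not leap unless ÷400).
Multiples of 400: 0.
Leap years = 82 − 3 + 0 = 79.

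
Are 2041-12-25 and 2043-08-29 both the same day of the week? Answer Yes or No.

No

From Dec 25, 2041 to Aug 29, 2043 is 612 days.
612 mod 7 = 3, so they are different weekdays.
(Dec 25, 2041 is a Wednesday; Aug 29, 2043 is a Saturday.)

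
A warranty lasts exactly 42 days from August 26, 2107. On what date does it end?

October 7, 2107

Aug has 31 days: +6 → Sep 1, 2107 (36 left).
Sep has 30 days: +30 → Oct 1, 2107 (6 left).
+6 → Oct 7, 2107.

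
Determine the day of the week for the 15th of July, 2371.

Doomsday rule: the anchor day for the 2300s is Wednesday. For year 71: 71÷12 = 5 r 11, and 11÷4 = 2, so 5+11+2 = 18.
Wednesday + 18 ≡ Sunday — that's 2371's doomsday.
In July the doomsday date is Jul 11.
Jul 15 is 4 days after Jul 11; 4 mod 7 = 4, so Sunday + 4 = Thursday.

Thursday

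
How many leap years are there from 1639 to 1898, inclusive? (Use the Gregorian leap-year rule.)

63

Multiples of 4 in [1639,1898]: 65.
Of those, multiples of 100: 2 (not leap unless ÷400).
Multiples of 400: 0.
Leap years = 65 − 2 + 0 = 63.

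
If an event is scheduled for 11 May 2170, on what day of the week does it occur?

January 1, 2170 is a Monday.
Jan 1, 2170 → Feb 1, 2170: 31 days (January has 31).
Feb 1, 2170 → Mar 1, 2170: 28 days (February has 28).
Mar 1, 2170 → Apr 1, 2170: 31 days (March has 31).
Apr 1, 2170 → May 1, 2170: 30 days (April has 30).
May 1, 2170 → May 11, 2170: 10 days.
Total: 130 days.
130 mod 7 = 4, so Monday + 4 = Friday.

Friday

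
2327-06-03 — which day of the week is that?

Doomsday rule: the anchor day for the 2300s is Wednesday. For year 27: 27÷12 = 2 r 3, and 3÷4 = 0, so 2+3+0 = 5.
Wednesday + 5 ≡ Monday — that's 2327's doomsday.
In June the doomsday date is Jun 6.
Jun 3 is 3 days before Jun 6; 3 mod 7 = 3, so Monday − 3 = Friday.

Friday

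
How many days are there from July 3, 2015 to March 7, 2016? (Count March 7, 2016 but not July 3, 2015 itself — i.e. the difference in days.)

248

Jul 3, 2015 → Aug 3, 2015: 31 days (July has 31).
Aug 3, 2015 → Sep 3, 2015: 31 days (August has 31).
Sep 3, 2015 → Oct 3, 2015: 30 days (September has 30).
Oct 3, 2015 → Nov 3, 2015: 31 days (October has 31).
Nov 3, 2015 → Dec 3, 2015: 30 days (November has 30).
Dec 3, 2015 → Jan 3, 2016: 31 days (December has 31).
Jan 3, 2016 → Feb 3, 2016: 31 days (January has 31).
Feb 3, 2016 → Mar 3, 2016: 29 days (February has 29).
Mar 3, 2016 → Mar 7, 2016: 4 days.
Total: 248 days.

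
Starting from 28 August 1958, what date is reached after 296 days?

June 20, 1959

Aug has 31 days: +4 → Sep 1, 1958 (292 left).
Sep has 30 days: +30 → Oct 1, 1958 (262 left).
Oct has 31 days: +31 → Nov 1, 1958 (231 left).
Nov has 30 days: +30 → Dec 1, 1958 (201 left).
Dec has 31 days: +31 → Jan 1, 1959 (170 left).
Jan has 31 days: +31 → Feb 1, 1959 (139 left).
Feb has 28 days: +28 → Mar 1, 1959 (111 left).
Mar has 31 days: +31 → Apr 1, 1959 (80 left).
Apr has 30 days: +30 → May 1, 1959 (50 left).
May has 31 days: +31 → Jun 1, 1959 (19 left).
+19 → Jun 20, 1959.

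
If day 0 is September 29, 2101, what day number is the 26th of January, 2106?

Sep 29, 2101 → Sep 29, 2102: 365 days.
Sep 29, 2102 → Sep 29, 2103: 365 days.
Sep 29, 2103 → Sep 29, 2104: 366 days (Feb 29, 2104 is in that span).
Sep 29, 2104 → Sep 29, 2105: 365 days.
Sep 29, 2105 → Oct 29, 2105: 30 days (September has 30).
Oct 29, 2105 → Nov 29, 2105: 31 days (October has 31).
Nov 29, 2105 → Dec 29, 2105: 30 days (November has 30).
Dec 29, 2105 → Jan 26, 2106: 28 days.
Total: 1580 days.

1580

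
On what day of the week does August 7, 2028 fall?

Doomsday rule: the anchor day for the 2000s is Tuesday. For year 28: 28÷12 = 2 r 4, and 4÷4 = 1, so 2+4+1 = 7.
Tuesday + 7 ≡ Tuesday — that's 2028's doomsday.
In August the doomsday date is Aug 8.
Aug 7 is 1 day before Aug 8; 1 mod 7 = 1, so Tuesday − 1 = Monday.

Monday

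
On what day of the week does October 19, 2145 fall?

Tuesday

Doomsday rule: the anchor day for the 2100s is Sunday. For year 45: 45÷12 = 3 r 9, and 9÷4 = 2, so 3+9+2 = 14.
Sunday + 14 ≡ Sunday — that's 2145's doomsday.
In October the doomsday date is Oct 10.
Oct 19 is 9 days after Oct 10; 9 mod 7 = 2, so Sunday + 2 = Tuesday.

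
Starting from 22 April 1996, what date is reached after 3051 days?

+365 (one year) → Apr 22, 1997 (2686 left).
+365 (one year) → Apr 22, 1998 (2321 left).
+365 (one year) → Apr 22, 1999 (1956 left).
+366 (one year; includes Feb 29, 2000) → Apr 22, 2000 (1590 left).
+365 (one year) → Apr 22, 2001 (1225 left).
+365 (one year) → Apr 22, 2002 (860 left).
+365 (one year) → Apr 22, 2003 (495 left).
+366 (one year; includes Feb 29, 2004) → Apr 22, 2004 (129 left).
Apr has 30 days: +9 → May 1, 2004 (120 left).
May has 31 days: +31 → Jun 1, 2004 (89 left).
Jun has 30 days: +30 → Jul 1, 2004 (59 left).
Jul has 31 days: +31 → Aug 1, 2004 (28 left).
+28 → Aug 29, 2004.

August 29, 2004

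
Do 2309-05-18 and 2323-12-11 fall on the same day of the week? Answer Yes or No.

From May 18, 2309 to Dec 11, 2323 is 5320 days.
5320 mod 7 = 0, so they are the same weekday.
(May 18, 2309 is a Tuesday; Dec 11, 2323 is a Tuesday.)

Yes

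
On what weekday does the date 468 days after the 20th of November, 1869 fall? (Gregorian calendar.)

First find the weekday of Nov 20, 1869. Doomsday rule: the anchor day for the 1800s is Friday. For year 69: 69÷12 = 5 r 9, and 9÷4 = 2, so 5+9+2 = 16.
Friday + 16 ≡ Sunday — that's 1869's doomsday.
In November the doomsday date is Nov 7.
Nov 20 is 13 days after Nov 7; 13 mod 7 = 6, so Sunday + 6 = Saturday.
468 mod 7 = 6, so 468 days after a Saturday is Saturday + 6 = Friday.

Friday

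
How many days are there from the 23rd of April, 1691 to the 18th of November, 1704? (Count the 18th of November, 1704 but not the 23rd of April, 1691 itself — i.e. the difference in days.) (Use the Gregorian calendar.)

Apr 23, 1691 → Apr 23, 1692: 366 days (Feb 29, 1692 is in that span).
Apr 23, 1692 → Apr 23, 1693: 365 days.
Apr 23, 1693 → Apr 23, 1694: 365 days.
Apr 23, 1694 → Apr 23, 1695: 365 days.
Apr 23, 1695 → Apr 23, 1696: 366 days (Feb 29, 1696 is in that span).
Apr 23, 1696 → Apr 23, 1697: 365 days.
Apr 23, 1697 → Apr 23, 1698: 365 days.
Apr 23, 1698 → Apr 23, 1699: 365 days.
Apr 23, 1699 → Apr 23, 1700: 365 days.
Apr 23, 1700 → Apr 23, 1701: 365 days.
Apr 23, 1701 → Apr 23, 1702: 365 days.
Apr 23, 1702 → Apr 23, 1703: 365 days.
Apr 23, 1703 → Apr 23, 1704: 366 days (Feb 29, 1704 is in that span).
Apr 23, 1704 → May 23, 1704: 30 days (April has 30).
May 23, 1704 → Jun 23, 1704: 31 days (May has 31).
Jun 23, 1704 → Jul 23, 1704: 30 days (June has 30).
Jul 23, 1704 → Aug 23, 1704: 31 days (July has 31).
Aug 23, 1704 → Sep 23, 1704: 31 days (August has 31).
Sep 23, 1704 → Oct 23, 1704: 30 days (September has 30).
Oct 23, 1704 → Nov 18, 1704: 26 days.
Total: 4957 days.

4957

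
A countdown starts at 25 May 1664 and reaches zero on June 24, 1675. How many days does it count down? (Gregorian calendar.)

May 25, 1664 → May 25, 1665: 365 days.
May 25, 1665 → May 25, 1666: 365 days.
May 25, 1666 → May 25, 1667: 365 days.
May 25, 1667 → May 25, 1668: 366 days (Feb 29, 1668 is in that span).
May 25, 1668 → May 25, 1669: 365 days.
May 25, 1669 → May 25, 1670: 365 days.
May 25, 1670 → May 25, 1671: 365 days.
May 25, 1671 → May 25, 1672: 366 days (Feb 29, 1672 is in that span).
May 25, 1672 → May 25, 1673: 365 days.
May 25, 1673 → May 25, 1674: 365 days.
May 25, 1674 → Jun 25, 1674: 31 days (May has 31).
Jun 25, 1674 → Jul 25, 1674: 30 days (June has 30).
Jul 25, 1674 → Aug 25, 1674: 31 days (July has 31).
Aug 25, 1674 → Sep 25, 1674: 31 days (August has 31).
Sep 25, 1674 → Oct 25, 1674: 30 days (September has 30).
Oct 25, 1674 → Nov 25, 1674: 31 days (October has 31).
Nov 25, 1674 → Dec 25, 1674: 30 days (November has 30).
Dec 25, 1674 → Jan 25, 1675: 31 days (December has 31).
Jan 25, 1675 → Feb 25, 1675: 31 days (January has 31).
Feb 25, 1675 → Mar 25, 1675: 28 days (February has 28).
Mar 25, 1675 → Apr 25, 1675: 31 days (March has 31).
Apr 25, 1675 → May 25, 1675: 30 days (April has 30).
May 25, 1675 → Jun 24, 1675: 30 days.
Total: 4047 days.

4047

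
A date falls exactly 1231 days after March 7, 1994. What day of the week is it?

First find the weekday of Mar 7, 1994. Doomsday rule: the anchor day for the 1900s is Wednesday. For year 94: 94÷12 = 7 r 10, and 10÷4 = 2, so 7+10+2 = 19.
Wednesday + 19 ≡ Monday — that's 1994's doomsday.
In March the doomsday date is Mar 14.
Mar 7 is 7 days before Mar 14; 7 mod 7 = 0, so Monday − 0 = Monday.
1231 mod 7 = 6, so 1231 days after a Monday is Monday + 6 = Sunday.

Sunday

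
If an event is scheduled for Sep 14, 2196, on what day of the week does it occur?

Doomsday rule: the anchor day for the 2100s is Sunday. For year 96: 96÷12 = 8 r 0, and 0÷4 = 0, so 8+0+0 = 8.
Sunday + 8 ≡ Monday — that's 2196's doomsday.
In September the doomsday date is Sep 5.
Sep 14 is 9 days after Sep 5; 9 mod 7 = 2, so Monday + 2 = Wednesday.

Wednesday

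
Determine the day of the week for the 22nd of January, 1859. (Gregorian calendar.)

Saturday

Doomsday rule: the anchor day for the 1800s is Friday. For year 59: 59÷12 = 4 r 11, and 11÷4 = 2, so 4+11+2 = 17.
Friday + 17 ≡ Monday — that's 1859's doomsday.
In January the doomsday date is Jan 3 (1859 is not a leap year).
Jan 22 is 19 days after Jan 3; 19 mod 7 = 5, so Monday + 5 = Saturday.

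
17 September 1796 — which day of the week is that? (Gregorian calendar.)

Saturday

Doomsday rule: the anchor day for the 1700s is Sunday. For year 96: 96÷12 = 8 r 0, and 0÷4 = 0, so 8+0+0 = 8.
Sunday + 8 ≡ Monday — that's 1796's doomsday.
In September the doomsday date is Sep 5.
Sep 17 is 12 days after Sep 5; 12 mod 7 = 5, so Monday + 5 = Saturday.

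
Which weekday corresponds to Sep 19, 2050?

Monday

Doomsday rule: the anchor day for the 2000s is Tuesday. For year 50: 50÷12 = 4 r 2, and 2÷4 = 0, so 4+2+0 = 6.
Tuesday + 6 ≡ Monday — that's 2050's doomsday.
In September the doomsday date is Sep 5.
Sep 19 is 14 days after Sep 5; 14 mod 7 = 0, so Monday + 0 = Monday.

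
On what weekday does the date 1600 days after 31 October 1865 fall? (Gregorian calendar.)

First find the weekday of Oct 31, 1865. Doomsday rule: the anchor day for the 1800s is Friday. For year 65: 65÷12 = 5 r 5, and 5÷4 = 1, so 5+5+1 = 11.
Friday + 11 ≡ Tuesday — that's 1865's doomsday.
In October the doomsday date is Oct 10.
Oct 31 is 21 days after Oct 10; 21 mod 7 = 0, so Tuesday + 0 = Tuesday.
1600 mod 7 = 4, so 1600 days after a Tuesday is Tuesday + 4 = Saturday.

Saturday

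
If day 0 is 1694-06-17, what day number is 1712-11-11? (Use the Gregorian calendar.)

Jun 17, 1694 → Jun 17, 1695: 365 days.
Jun 17, 1695 → Jun 17, 1696: 366 days (Feb 29, 1696 is in that span).
Jun 17, 1696 → Jun 17, 1697: 365 days.
Jun 17, 1697 → Jun 17, 1698: 365 days.
Jun 17, 1698 → Jun 17, 1699: 365 days.
Jun 17, 1699 → Jun 17, 1700: 365 days.
Jun 17, 1700 → Jun 17, 1701: 365 days.
Jun 17, 1701 → Jun 17, 1702: 365 days.
Jun 17, 1702 → Jun 17, 1703: 365 days.
Jun 17, 1703 → Jun 17, 1704: 366 days (Feb 29, 1704 is in that span).
Jun 17, 1704 → Jun 17, 1705: 365 days.
Jun 17, 1705 → Jun 17, 1706: 365 days.
Jun 17, 1706 → Jun 17, 1707: 365 days.
Jun 17, 1707 → Jun 17, 1708: 366 days (Feb 29, 1708 is in that span).
Jun 17, 1708 → Jun 17, 1709: 365 days.
Jun 17, 1709 → Jun 17, 1710: 365 days.
Jun 17, 1710 → Jun 17, 1711: 365 days.
Jun 17, 1711 → Jun 17, 1712: 366 days (Feb 29, 1712 is in that span).
Jun 17, 1712 → Jul 17, 1712: 30 days (June has 30).
Jul 17, 1712 → Aug 17, 1712: 31 days (July has 31).
Aug 17, 1712 → Sep 17, 1712: 31 days (August has 31).
Sep 17, 1712 → Oct 17, 1712: 30 days (September has 30).
Oct 17, 1712 → Nov 11, 1712: 25 days.
Total: 6721 days.

6721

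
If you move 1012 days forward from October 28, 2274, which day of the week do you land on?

Sunday

First find the weekday of Oct 28, 2274. Doomsday rule: the anchor day for the 2200s is Friday. For year 74: 74÷12 = 6 r 2, and 2÷4 = 0, so 6+2+0 = 8.
Friday + 8 ≡ Saturday — that's 2274's doomsday.
In October the doomsday date is Oct 10.
Oct 28 is 18 days after Oct 10; 18 mod 7 = 4, so Saturday + 4 = Wednesday.
1012 mod 7 = 4, so 1012 days after a Wednesday is Wednesday + 4 = Sunday.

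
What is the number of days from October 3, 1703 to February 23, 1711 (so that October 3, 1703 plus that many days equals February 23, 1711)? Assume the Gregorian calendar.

2700

Oct 3, 1703 → Oct 3, 1704: 366 days (Feb 29, 1704 is in that span).
Oct 3, 1704 → Oct 3, 1705: 365 days.
Oct 3, 1705 → Oct 3, 1706: 365 days.
Oct 3, 1706 → Oct 3, 1707: 365 days.
Oct 3, 1707 → Oct 3, 1708: 366 days (Feb 29, 1708 is in that span).
Oct 3, 1708 → Oct 3, 1709: 365 days.
Oct 3, 1709 → Oct 3, 1710: 365 days.
Oct 3, 1710 → Nov 3, 1710: 31 days (October has 31).
Nov 3, 1710 → Dec 3, 1710: 30 days (November has 30).
Dec 3, 1710 → Jan 3, 1711: 31 days (December has 31).
Jan 3, 1711 → Feb 3, 1711: 31 days (January has 31).
Feb 3, 1711 → Feb 23, 1711: 20 days.
Total: 2700 days.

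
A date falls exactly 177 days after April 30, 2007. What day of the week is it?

Apr 30, 2007 is a Monday.
177 mod 7 = 2, so 177 days after a Monday is Monday + 2 = Wednesday.

Wednesday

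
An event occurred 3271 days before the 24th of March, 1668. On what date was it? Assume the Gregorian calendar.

April 10, 1659

−366 (one year; includes Feb 29, 1668) → Mar 24, 1667 (2905 left).
−365 (one year) → Mar 24, 1666 (2540 left).
−365 (one year) → Mar 24, 1665 (2175 left).
−365 (one year) → Mar 24, 1664 (1810 left).
−366 (one year; includes Feb 29, 1664) → Mar 24, 1663 (1444 left).
−365 (one year) → Mar 24, 1662 (1079 left).
−365 (one year) → Mar 24, 1661 (714 left).
−365 (one year) → Mar 24, 1660 (349 left).
−24 → Feb 29, 1660 (end of Feb, 29 days; 325 left).
−29 → Jan 31, 1660 (end of Jan, 31 days; 296 left).
−31 → Dec 31, 1659 (end of Dec, 31 days; 265 left).
−31 → Nov 30, 1659 (end of Nov, 30 days; 234 left).
−30 → Oct 31, 1659 (end of Oct, 31 days; 204 left).
−31 → Sep 30, 1659 (end of Sep, 30 days; 173 left).
−30 → Aug 31, 1659 (end of Aug, 31 days; 143 left).
−31 → Jul 31, 1659 (end of Jul, 31 days; 112 left).
−31 → Jun 30, 1659 (end of Jun, 30 days; 81 left).
−30 → May 31, 1659 (end of May, 31 days; 51 left).
−31 → Apr 30, 1659 (end of Apr, 30 days; 20 left).
−20 → Apr 10, 1659.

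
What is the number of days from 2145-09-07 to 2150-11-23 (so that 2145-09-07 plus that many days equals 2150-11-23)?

1903

Sep 7, 2145 → Sep 7, 2146: 365 days.
Sep 7, 2146 → Sep 7, 2147: 365 days.
Sep 7, 2147 → Sep 7, 2148: 366 days (Feb 29, 2148 is in that span).
Sep 7, 2148 → Sep 7, 2149: 365 days.
Sep 7, 2149 → Sep 7, 2150: 365 days.
Sep 7, 2150 → Oct 7, 2150: 30 days (September has 30).
Oct 7, 2150 → Nov 7, 2150: 31 days (October has 31).
Nov 7, 2150 → Nov 23, 2150: 16 days.
Total: 1903 days.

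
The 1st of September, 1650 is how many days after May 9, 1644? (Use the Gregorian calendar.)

2306

May 9, 1644 → May 9, 1645: 365 days.
May 9, 1645 → May 9, 1646: 365 days.
May 9, 1646 → May 9, 1647: 365 days.
May 9, 1647 → May 9, 1648: 366 days (Feb 29, 1648 is in that span).
May 9, 1648 → May 9, 1649: 365 days.
May 9, 1649 → May 9, 1650: 365 days.
May 9, 1650 → Jun 9, 1650: 31 days (May has 31).
Jun 9, 1650 → Jul 9, 1650: 30 days (June has 30).
Jul 9, 1650 → Aug 9, 1650: 31 days (July has 31).
Aug 9, 1650 → Sep 1, 1650: 23 days.
Total: 2306 days.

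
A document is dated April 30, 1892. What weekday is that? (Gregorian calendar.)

Saturday

Doomsday rule: the anchor day for the 1800s is Friday. For year 92: 92÷12 = 7 r 8, and 8÷4 = 2, so 7+8+2 = 17.
Friday + 17 ≡ Monday — that's 1892's doomsday.
In April the doomsday date is Apr 4.
Apr 30 is 26 days after Apr 4; 26 mod 7 = 5, so Monday + 5 = Saturday.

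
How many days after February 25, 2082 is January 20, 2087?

1790

Feb 25, 2082 → Feb 25, 2083: 365 days.
Feb 25, 2083 → Feb 25, 2084: 365 days.
Feb 25, 2084 → Feb 25, 2085: 366 days (Feb 29, 2084 is in that span).
Feb 25, 2085 → Feb 25, 2086: 365 days.
Feb 25, 2086 → Mar 25, 2086: 28 days (February has 28).
Mar 25, 2086 → Apr 25, 2086: 31 days (March has 31).
Apr 25, 2086 → May 25, 2086: 30 days (April has 30).
May 25, 2086 → Jun 25, 2086: 31 days (May has 31).
Jun 25, 2086 → Jul 25, 2086: 30 days (June has 30).
Jul 25, 2086 → Aug 25, 2086: 31 days (July has 31).
Aug 25, 2086 → Sep 25, 2086: 31 days (August has 31).
Sep 25, 2086 → Oct 25, 2086: 30 days (September has 30).
Oct 25, 2086 → Nov 25, 2086: 31 days (October has 31).
Nov 25, 2086 → Dec 25, 2086: 30 days (November has 30).
Dec 25, 2086 → Jan 20, 2087: 26 days.
Total: 1790 days.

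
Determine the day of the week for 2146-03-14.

Doomsday rule: the anchor day for the 2100s is Sunday. For year 46: 46÷12 = 3 r 10, and 10÷4 = 2, so 3+10+2 = 15.
Sunday + 15 ≡ Monday — that's 2146's doomsday.
In March the doomsday date is Mar 14.
Mar 14 is the doomsday itself: Monday.

Monday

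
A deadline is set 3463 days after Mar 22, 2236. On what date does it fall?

+365 (one year) → Mar 22, 2237 (3098 left).
+365 (one year) → Mar 22, 2238 (2733 left).
+365 (one year) → Mar 22, 2239 (2368 left).
+366 (one year; includes Feb 29, 2240) → Mar 22, 2240 (2002 left).
+365 (one year) → Mar 22, 2241 (1637 left).
+365 (one year) → Mar 22, 2242 (1272 left).
+365 (one year) → Mar 22, 2243 (907 left).
+366 (one year; includes Feb 29, 2244) → Mar 22, 2244 (541 left).
+365 (one year) → Mar 22, 2245 (176 left).
Mar has 31 days: +10 → Apr 1, 2245 (166 left).
Apr has 30 days: +30 → May 1, 2245 (136 left).
May has 31 days: +31 → Jun 1, 2245 (105 left).
Jun has 30 days: +30 → Jul 1, 2245 (75 left).
Jul has 31 days: +31 → Aug 1, 2245 (44 left).
Aug has 31 days: +31 → Sep 1, 2245 (13 left).
+13 → Sep 14, 2245.

September 14, 2245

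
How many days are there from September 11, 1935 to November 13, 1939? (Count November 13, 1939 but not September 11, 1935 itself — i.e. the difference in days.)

Sep 11, 1935 → Sep 11, 1936: 366 days (Feb 29, 1936 is in that span).
Sep 11, 1936 → Sep 11, 1937: 365 days.
Sep 11, 1937 → Sep 11, 1938: 365 days.
Sep 11, 1938 → Sep 11, 1939: 365 days.
Sep 11, 1939 → Oct 11, 1939: 30 days (September has 30).
Oct 11, 1939 → Nov 11, 1939: 31 days (October has 31).
Nov 11, 1939 → Nov 13, 1939: 2 days.
Total: 1524 days.

1524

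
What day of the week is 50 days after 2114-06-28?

Friday

First find the weekday of Jun 28, 2114. Doomsday rule: the anchor day for the 2100s is Sunday. For year 14: 14÷12 = 1 r 2, and 2÷4 = 0, so 1+2+0 = 3.
Sunday + 3 ≡ Wednesday — that's 2114's doomsday.
In June the doomsday date is Jun 6.
Jun 28 is 22 days after Jun 6; 22 mod 7 = 1, so Wednesday + 1 = Thursday.
50 mod 7 = 1, so 50 days after a Thursday is Thursday + 1 = Friday.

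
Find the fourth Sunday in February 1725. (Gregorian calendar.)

February 1, 1725 is a Thursday.
The first Sunday is therefore February 4 (3 days later).
The fourth Sunday is 4 + 3×7 = February 25.

February 25, 1725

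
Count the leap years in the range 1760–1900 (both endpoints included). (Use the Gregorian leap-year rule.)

34

Multiples of 4 in [1760,1900]: 36.
Of those, multiples of 100: 2 (not leap unless ÷400).
Multiples of 400: 0.
Leap years = 36 − 2 + 0 = 34.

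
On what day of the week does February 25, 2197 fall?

Doomsday rule: the anchor day for the 2100s is Sunday. For year 97: 97÷12 = 8 r 1, and 1÷4 = 0, so 8+1+0 = 9.
Sunday + 9 ≡ Tuesday — that's 2197's doomsday.
In February the doomsday date is Feb 28 (2197 is not a leap year).
Feb 25 is 3 days before Feb 28; 3 mod 7 = 3, so Tuesday − 3 = Saturday.

Saturday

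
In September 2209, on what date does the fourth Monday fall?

September 25, 2209

September 1, 2209 is a Friday.
The first Monday is therefore September 4 (3 days later).
The fourth Monday is 4 + 3×7 = September 25.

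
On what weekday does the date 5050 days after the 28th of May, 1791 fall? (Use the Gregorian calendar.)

Tuesday

May 28, 1791 is a Saturday.
5050 mod 7 = 3, so 5050 days after a Saturday is Saturday + 3 = Tuesday.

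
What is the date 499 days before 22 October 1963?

−365 (one year) → Oct 22, 1962 (134 left).
−22 → Sep 30, 1962 (end of Sep, 30 days; 112 left).
−30 → Aug 31, 1962 (end of Aug, 31 days; 82 left).
−31 → Jul 31, 1962 (end of Jul, 31 days; 51 left).
−31 → Jun 30, 1962 (end of Jun, 30 days; 20 left).
−20 → Jun 10, 1962.

June 10, 1962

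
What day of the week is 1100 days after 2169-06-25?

Monday

First find the weekday of Jun 25, 2169. Doomsday rule: the anchor day for the 2100s is Sunday. For year 69: 69÷12 = 5 r 9, and 9÷4 = 2, so 5+9+2 = 16.
Sunday + 16 ≡ Tuesday — that's 2169's doomsday.
In June the doomsday date is Jun 6.
Jun 25 is 19 days after Jun 6; 19 mod 7 = 5, so Tuesday + 5 = Sunday.
1100 mod 7 = 1, so 1100 days after a Sunday is Sunday + 1 = Monday.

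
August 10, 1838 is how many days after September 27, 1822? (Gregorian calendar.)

5796

Sep 27, 1822 → Sep 27, 1823: 365 days.
Sep 27, 1823 → Sep 27, 1824: 366 days (Feb 29, 1824 is in that span).
Sep 27, 1824 → Sep 27, 1825: 365 days.
Sep 27, 1825 → Sep 27, 1826: 365 days.
Sep 27, 1826 → Sep 27, 1827: 365 days.
Sep 27, 1827 → Sep 27, 1828: 366 days (Feb 29, 1828 is in that span).
Sep 27, 1828 → Sep 27, 1829: 365 days.
Sep 27, 1829 → Sep 27, 1830: 365 days.
Sep 27, 1830 → Sep 27, 1831: 365 days.
Sep 27, 1831 → Sep 27, 1832: 366 days (Feb 29, 1832 is in that span).
Sep 27, 1832 → Sep 27, 1833: 365 days.
Sep 27, 1833 → Sep 27, 1834: 365 days.
Sep 27, 1834 → Sep 27, 1835: 365 days.
Sep 27, 1835 → Sep 27, 1836: 366 days (Feb 29, 1836 is in that span).
Sep 27, 1836 → Sep 27, 1837: 365 days.
Sep 27, 1837 → Oct 27, 1837: 30 days (September has 30).
Oct 27, 1837 → Nov 27, 1837: 31 days (October has 31).
Nov 27, 1837 → Dec 27, 1837: 30 days (November has 30).
Dec 27, 1837 → Jan 27, 1838: 31 days (December has 31).
Jan 27, 1838 → Feb 27, 1838: 31 days (January has 31).
Feb 27, 1838 → Mar 27, 1838: 28 days (February has 28).
Mar 27, 1838 → Apr 27, 1838: 31 days (March has 31).
Apr 27, 1838 → May 27, 1838: 30 days (April has 30).
May 27, 1838 → Jun 27, 1838: 31 days (May has 31).
Jun 27, 1838 → Jul 27, 1838: 30 days (June has 30).
Jul 27, 1838 → Aug 10, 1838: 14 days.
Total: 5796 days.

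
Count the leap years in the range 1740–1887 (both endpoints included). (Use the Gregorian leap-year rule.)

Multiples of 4 in [1740,1887]: 37.
Of those, multiples of 100: 1 (not leap unless ÷400).
Multiples of 400: 0.
Leap years = 37 − 1 + 0 = 36.

36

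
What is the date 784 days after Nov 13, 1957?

January 6, 1960

+365 (one year) → Nov 13, 1958 (419 left).
+365 (one year) → Nov 13, 1959 (54 left).
Nov has 30 days: +18 → Dec 1, 1959 (36 left).
Dec has 31 days: +31 → Jan 1, 1960 (5 left).
+5 → Jan 6, 1960.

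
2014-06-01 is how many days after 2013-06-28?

338

Jun 28, 2013 → Jul 28, 2013: 30 days (June has 30).
Jul 28, 2013 → Aug 28, 2013: 31 days (July has 31).
Aug 28, 2013 → Sep 28, 2013: 31 days (August has 31).
Sep 28, 2013 → Oct 28, 2013: 30 days (September has 30).
Oct 28, 2013 → Nov 28, 2013: 31 days (October has 31).
Nov 28, 2013 → Dec 28, 2013: 30 days (November has 30).
Dec 28, 2013 → Jan 28, 2014: 31 days (December has 31).
Jan 28, 2014 → Feb 28, 2014: 31 days (January has 31).
Feb 28, 2014 → Mar 28, 2014: 28 days (February has 28).
Mar 28, 2014 → Apr 28, 2014: 31 days (March has 31).
Apr 28, 2014 → May 28, 2014: 30 days (April has 30).
May 28, 2014 → Jun 1, 2014: 4 days.
Total: 338 days.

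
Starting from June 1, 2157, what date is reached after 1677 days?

+365 (one year) → Jun 1, 2158 (1312 left).
+365 (one year) → Jun 1, 2159 (947 left).
+366 (one year; includes Feb 29, 2160) → Jun 1, 2160 (581 left).
+365 (one year) → Jun 1, 2161 (216 left).
Jun has 30 days: +30 → Jul 1, 2161 (186 left).
Jul has 31 days: +31 → Aug 1, 2161 (155 left).
Aug has 31 days: +31 → Sep 1, 2161 (124 left).
Sep has 30 days: +30 → Oct 1, 2161 (94 left).
Oct has 31 days: +31 → Nov 1, 2161 (63 left).
Nov has 30 days: +30 → Dec 1, 2161 (33 left).
Dec has 31 days: +31 → Jan 1, 2162 (2 left).
+2 → Jan 3, 2162.

January 3, 2162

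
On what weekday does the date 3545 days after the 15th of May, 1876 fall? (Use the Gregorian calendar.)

May 15, 1876 is a Monday.
3545 mod 7 = 3, so 3545 days after a Monday is Monday + 3 = Thursday.

Thursday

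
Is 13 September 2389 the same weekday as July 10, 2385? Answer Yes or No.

Yes

From Jul 10, 2385 to Sep 13, 2389 is 1526 days.
1526 mod 7 = 0, so they are the same weekday.
(Jul 10, 2385 is a Wednesday; Sep 13, 2389 is a Wednesday.)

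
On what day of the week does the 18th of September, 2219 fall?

Saturday

Doomsday rule: the anchor day for the 2200s is Friday. For year 19: 19÷12 = 1 r 7, and 7÷4 = 1, so 1+7+1 = 9.
Friday + 9 ≡ Sunday — that's 2219's doomsday.
In September the doomsday date is Sep 5.
Sep 18 is 13 days after Sep 5; 13 mod 7 = 6, so Sunday + 6 = Saturday.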